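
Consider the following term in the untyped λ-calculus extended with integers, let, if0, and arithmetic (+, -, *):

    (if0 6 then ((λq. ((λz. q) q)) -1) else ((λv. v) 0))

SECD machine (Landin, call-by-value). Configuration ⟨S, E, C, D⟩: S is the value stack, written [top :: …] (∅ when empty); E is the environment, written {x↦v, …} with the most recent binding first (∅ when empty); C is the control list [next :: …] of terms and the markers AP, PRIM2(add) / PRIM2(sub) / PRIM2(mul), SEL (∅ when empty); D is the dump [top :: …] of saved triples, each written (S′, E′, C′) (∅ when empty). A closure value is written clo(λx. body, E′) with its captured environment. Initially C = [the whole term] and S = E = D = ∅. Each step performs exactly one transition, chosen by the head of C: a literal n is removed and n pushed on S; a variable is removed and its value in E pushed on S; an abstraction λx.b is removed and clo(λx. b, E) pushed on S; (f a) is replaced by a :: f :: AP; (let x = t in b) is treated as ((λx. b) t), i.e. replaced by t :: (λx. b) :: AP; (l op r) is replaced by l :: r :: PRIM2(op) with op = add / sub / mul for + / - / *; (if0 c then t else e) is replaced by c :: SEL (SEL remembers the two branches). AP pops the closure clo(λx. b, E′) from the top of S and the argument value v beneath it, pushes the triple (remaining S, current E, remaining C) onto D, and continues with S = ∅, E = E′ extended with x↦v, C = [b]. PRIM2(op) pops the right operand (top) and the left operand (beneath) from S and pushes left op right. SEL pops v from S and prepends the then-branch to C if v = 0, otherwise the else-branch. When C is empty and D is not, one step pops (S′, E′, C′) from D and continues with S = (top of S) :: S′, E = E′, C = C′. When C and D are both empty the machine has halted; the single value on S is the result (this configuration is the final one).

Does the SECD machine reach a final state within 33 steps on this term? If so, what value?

0. ⟨S=∅; E=∅; C=[(if0 6 then ((λq. ((λz. q) q)) -1) else ((λv. v) 0))]; D=∅⟩
1. ⟨S=∅; E=∅; C=[6 :: SEL]; D=∅⟩
2. ⟨S=[6]; E=∅; C=[SEL]; D=∅⟩
3. ⟨S=∅; E=∅; C=[((λv. v) 0)]; D=∅⟩
4. ⟨S=∅; E=∅; C=[0 :: (λv. v) :: AP]; D=∅⟩
5. ⟨S=[0]; E=∅; C=[(λv. v) :: AP]; D=∅⟩
6. ⟨S=[clo(λv. v, ∅) :: 0]; E=∅; C=[AP]; D=∅⟩
7. ⟨S=∅; E={v↦0}; C=[v]; D=[(∅, ∅, ∅)]⟩
8. ⟨S=[0]; E={v↦0}; C=∅; D=[(∅, ∅, ∅)]⟩
9. ⟨S=[0]; E=∅; C=∅; D=∅⟩
→ final value 0

Answer: 0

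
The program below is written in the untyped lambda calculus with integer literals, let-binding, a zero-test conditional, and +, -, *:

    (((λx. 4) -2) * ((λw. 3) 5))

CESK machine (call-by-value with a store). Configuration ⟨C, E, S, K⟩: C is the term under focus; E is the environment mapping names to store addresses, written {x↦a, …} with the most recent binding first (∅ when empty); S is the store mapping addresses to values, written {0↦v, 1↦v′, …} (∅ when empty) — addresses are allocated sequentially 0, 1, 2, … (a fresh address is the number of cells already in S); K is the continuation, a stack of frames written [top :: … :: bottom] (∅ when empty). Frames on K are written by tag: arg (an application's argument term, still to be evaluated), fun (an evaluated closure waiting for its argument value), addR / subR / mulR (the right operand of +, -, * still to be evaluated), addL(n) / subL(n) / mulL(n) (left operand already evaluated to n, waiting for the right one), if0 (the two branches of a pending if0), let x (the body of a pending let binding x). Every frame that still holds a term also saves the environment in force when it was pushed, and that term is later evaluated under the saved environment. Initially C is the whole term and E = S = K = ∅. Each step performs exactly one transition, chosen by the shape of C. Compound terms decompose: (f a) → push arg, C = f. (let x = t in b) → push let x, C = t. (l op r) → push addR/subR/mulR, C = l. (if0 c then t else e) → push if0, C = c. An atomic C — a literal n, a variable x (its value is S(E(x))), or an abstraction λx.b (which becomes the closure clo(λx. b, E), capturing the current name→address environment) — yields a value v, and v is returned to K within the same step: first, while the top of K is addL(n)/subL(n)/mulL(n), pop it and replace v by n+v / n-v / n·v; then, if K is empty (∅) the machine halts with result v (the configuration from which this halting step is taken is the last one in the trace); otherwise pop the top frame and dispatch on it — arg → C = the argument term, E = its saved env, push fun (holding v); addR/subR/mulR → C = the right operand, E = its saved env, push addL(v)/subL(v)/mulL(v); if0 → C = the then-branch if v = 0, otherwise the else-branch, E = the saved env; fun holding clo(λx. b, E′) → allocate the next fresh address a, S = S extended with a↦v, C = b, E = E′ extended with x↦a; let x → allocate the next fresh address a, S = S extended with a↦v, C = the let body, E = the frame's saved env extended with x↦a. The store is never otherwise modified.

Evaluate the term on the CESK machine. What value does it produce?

Answer: 12

Machine steps:
0. [C=(((λx. 4) -2) * ((λw. 3) 5)) | E=∅ | S=∅ | K=∅]
1. [C=((λx. 4) -2) | E=∅ | S=∅ | K=[mulR]]
2. [C=(λx. 4) | E=∅ | S=∅ | K=[arg :: mulR]]
3. [C=-2 | E=∅ | S=∅ | K=[fun :: mulR]]
4. [C=4 | E={x↦0} | S={0↦-2} | K=[mulR]]
5. [C=((λw. 3) 5) | E=∅ | S={0↦-2} | K=[mulL(4)]]
6. [C=(λw. 3) | E=∅ | S={0↦-2} | K=[arg :: mulL(4)]]
7. [C=5 | E=∅ | S={0↦-2} | K=[fun :: mulL(4)]]
8. [C=3 | E={w↦1} | S={0↦-2, 1↦5} | K=[mulL(4)]]
→ final value 12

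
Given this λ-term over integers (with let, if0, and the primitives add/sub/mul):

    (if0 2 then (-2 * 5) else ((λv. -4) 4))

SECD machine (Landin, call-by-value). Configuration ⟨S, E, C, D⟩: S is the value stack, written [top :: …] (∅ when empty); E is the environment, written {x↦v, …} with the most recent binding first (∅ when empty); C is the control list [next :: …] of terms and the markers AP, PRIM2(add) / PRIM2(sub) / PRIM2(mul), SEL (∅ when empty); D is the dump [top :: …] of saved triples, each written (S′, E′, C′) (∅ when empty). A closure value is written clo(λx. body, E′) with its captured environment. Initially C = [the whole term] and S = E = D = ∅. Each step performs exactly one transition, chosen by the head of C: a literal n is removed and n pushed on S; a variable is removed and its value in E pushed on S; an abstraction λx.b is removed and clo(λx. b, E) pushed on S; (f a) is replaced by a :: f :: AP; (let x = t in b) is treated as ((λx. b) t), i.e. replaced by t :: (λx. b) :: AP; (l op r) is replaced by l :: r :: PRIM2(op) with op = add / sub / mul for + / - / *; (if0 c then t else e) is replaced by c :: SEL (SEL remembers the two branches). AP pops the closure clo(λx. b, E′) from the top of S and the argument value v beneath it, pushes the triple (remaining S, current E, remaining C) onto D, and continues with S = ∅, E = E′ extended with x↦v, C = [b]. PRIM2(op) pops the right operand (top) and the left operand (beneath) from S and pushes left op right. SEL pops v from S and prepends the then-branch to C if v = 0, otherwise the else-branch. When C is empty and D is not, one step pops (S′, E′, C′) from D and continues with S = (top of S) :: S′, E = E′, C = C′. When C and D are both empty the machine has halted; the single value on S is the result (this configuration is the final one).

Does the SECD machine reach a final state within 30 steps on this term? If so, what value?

0. [S=∅ | E=∅ | C=[(if0 2 then (-2 * 5) else ((λv. -4) 4))] | D=∅]
1. [S=∅ | E=∅ | C=[2 :: SEL] | D=∅]
2. [S=[2] | E=∅ | C=[SEL] | D=∅]
3. [S=∅ | E=∅ | C=[((λv. -4) 4)] | D=∅]
4. [S=∅ | E=∅ | C=[4 :: (λv. -4) :: AP] | D=∅]
5. [S=[4] | E=∅ | C=[(λv. -4) :: AP] | D=∅]
6. [S=[clo(λv. -4, ∅) :: 4] | E=∅ | C=[AP] | D=∅]
7. [S=∅ | E={v↦4} | C=[-4] | D=[(∅, ∅, ∅)]]
8. [S=[-4] | E={v↦4} | C=∅ | D=[(∅, ∅, ∅)]]
9. [S=[-4] | E=∅ | C=∅ | D=∅]
→ final value -4

Answer: -4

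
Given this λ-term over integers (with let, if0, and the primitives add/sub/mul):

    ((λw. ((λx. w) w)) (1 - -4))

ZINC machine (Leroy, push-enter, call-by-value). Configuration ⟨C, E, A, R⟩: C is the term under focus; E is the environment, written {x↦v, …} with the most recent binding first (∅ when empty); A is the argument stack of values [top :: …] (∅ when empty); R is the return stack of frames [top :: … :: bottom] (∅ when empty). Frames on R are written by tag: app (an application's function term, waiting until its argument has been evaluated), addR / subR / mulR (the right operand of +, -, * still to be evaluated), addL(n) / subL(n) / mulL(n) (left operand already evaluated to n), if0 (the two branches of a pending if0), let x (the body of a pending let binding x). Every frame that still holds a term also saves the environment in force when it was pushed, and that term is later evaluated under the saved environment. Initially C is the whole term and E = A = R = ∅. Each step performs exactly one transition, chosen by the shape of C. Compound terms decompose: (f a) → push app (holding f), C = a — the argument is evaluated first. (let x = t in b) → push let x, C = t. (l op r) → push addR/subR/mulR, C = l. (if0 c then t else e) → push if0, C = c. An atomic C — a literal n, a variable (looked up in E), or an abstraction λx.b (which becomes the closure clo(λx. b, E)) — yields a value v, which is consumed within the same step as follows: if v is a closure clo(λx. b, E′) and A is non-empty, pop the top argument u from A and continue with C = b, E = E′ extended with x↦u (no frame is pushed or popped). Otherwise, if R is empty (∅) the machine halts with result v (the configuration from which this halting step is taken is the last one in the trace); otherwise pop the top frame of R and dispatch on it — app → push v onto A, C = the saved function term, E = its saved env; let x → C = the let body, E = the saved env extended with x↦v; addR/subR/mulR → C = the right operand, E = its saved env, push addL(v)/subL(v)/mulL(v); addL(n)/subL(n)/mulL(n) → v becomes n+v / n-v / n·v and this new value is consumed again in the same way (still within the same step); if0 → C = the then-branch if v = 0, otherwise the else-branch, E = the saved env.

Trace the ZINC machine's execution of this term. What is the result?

Answer: 5

Execution trace:
t=0: <C=((λw. ((λx. w) w)) (1 - -4)), E=∅, A=∅, R=∅>
t=1: <C=(1 - -4), E=∅, A=∅, R=[app]>
t=2: <C=1, E=∅, A=∅, R=[subR :: app]>
t=3: <C=-4, E=∅, A=∅, R=[subL(1) :: app]>
t=4: <C=(λw. ((λx. w) w)), E=∅, A=[5], R=∅>
t=5: <C=((λx. w) w), E={w↦5}, A=∅, R=∅>
t=6: <C=w, E={w↦5}, A=∅, R=[app]>
t=7: <C=(λx. w), E={w↦5}, A=[5], R=∅>
t=8: <C=w, E={x↦5, w↦5}, A=∅, R=∅>
→ final value 5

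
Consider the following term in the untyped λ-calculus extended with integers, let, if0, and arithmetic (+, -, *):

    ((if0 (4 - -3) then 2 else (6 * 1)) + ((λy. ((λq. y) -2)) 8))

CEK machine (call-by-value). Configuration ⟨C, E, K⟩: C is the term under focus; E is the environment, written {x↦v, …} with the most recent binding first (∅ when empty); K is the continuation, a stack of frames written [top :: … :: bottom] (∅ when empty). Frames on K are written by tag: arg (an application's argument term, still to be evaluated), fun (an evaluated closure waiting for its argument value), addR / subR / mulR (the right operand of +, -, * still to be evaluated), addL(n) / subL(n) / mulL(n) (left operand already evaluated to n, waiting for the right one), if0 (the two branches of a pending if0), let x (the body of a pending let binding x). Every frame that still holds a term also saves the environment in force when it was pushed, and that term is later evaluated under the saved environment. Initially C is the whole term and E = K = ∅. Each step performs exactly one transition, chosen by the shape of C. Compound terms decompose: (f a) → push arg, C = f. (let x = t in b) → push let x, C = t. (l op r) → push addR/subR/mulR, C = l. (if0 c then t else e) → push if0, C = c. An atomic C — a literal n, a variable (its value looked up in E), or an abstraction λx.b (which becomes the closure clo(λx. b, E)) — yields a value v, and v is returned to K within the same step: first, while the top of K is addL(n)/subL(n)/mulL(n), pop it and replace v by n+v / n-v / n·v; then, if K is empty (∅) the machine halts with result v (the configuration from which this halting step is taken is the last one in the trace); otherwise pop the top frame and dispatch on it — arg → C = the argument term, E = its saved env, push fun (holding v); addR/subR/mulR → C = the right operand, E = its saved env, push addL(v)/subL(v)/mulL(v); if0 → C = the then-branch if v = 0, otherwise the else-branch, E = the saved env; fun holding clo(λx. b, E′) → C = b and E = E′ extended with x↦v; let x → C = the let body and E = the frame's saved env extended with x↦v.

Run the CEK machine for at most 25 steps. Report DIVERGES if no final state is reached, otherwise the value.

Answer: 14

Machine steps:
0. [C=((if0 (4 - -3) then 2 else (6 * 1)) + ((λy. ((λq. y) -2)) 8)) | E=∅ | K=∅]
1. [C=(if0 (4 - -3) then 2 else (6 * 1)) | E=∅ | K=[addR]]
2. [C=(4 - -3) | E=∅ | K=[if0 :: addR]]
3. [C=4 | E=∅ | K=[subR :: if0 :: addR]]
4. [C=-3 | E=∅ | K=[subL(4) :: if0 :: addR]]
5. [C=(6 * 1) | E=∅ | K=[addR]]
6. [C=6 | E=∅ | K=[mulR :: addR]]
7. [C=1 | E=∅ | K=[mulL(6) :: addR]]
8. [C=((λy. ((λq. y) -2)) 8) | E=∅ | K=[addL(6)]]
9. [C=(λy. ((λq. y) -2)) | E=∅ | K=[arg :: addL(6)]]
10. [C=8 | E=∅ | K=[fun :: addL(6)]]
11. [C=((λq. y) -2) | E={y↦8} | K=[addL(6)]]
12. [C=(λq. y) | E={y↦8} | K=[arg :: addL(6)]]
13. [C=-2 | E={y↦8} | K=[fun :: addL(6)]]
14. [C=y | E={q↦-2, y↦8} | K=[addL(6)]]
→ final value 14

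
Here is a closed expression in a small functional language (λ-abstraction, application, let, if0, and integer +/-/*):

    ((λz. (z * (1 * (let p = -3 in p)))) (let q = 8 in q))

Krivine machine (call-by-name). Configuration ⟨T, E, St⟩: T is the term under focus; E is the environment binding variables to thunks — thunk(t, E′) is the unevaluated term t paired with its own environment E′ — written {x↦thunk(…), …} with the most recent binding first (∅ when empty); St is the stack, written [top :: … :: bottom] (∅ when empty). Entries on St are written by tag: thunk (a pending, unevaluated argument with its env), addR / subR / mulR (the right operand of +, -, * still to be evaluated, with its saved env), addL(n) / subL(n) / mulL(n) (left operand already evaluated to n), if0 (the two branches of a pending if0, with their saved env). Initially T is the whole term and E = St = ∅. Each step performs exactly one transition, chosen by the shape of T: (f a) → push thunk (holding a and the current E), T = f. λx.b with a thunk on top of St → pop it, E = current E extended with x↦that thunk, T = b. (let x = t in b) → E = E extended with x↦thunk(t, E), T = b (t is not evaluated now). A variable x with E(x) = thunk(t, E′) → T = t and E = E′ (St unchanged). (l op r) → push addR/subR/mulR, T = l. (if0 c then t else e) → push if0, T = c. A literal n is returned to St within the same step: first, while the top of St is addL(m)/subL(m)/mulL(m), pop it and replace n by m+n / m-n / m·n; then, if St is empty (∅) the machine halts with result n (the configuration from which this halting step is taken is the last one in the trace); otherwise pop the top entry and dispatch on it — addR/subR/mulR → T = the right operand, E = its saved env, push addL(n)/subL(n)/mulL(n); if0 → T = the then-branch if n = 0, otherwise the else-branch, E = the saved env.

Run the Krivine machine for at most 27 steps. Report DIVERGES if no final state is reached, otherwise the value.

t=0: <T=((λz. (z * (1 * (let p = -3 in p)))) (let q = 8 in q)), E=∅, St=∅>
t=1: <T=(λz. (z * (1 * (let p = -3 in p)))), E=∅, St=[thunk]>
t=2: <T=(z * (1 * (let p = -3 in p))), E={z↦thunk((let q = 8 in q), ∅)}, St=∅>
t=3: <T=z, E={z↦thunk((let q = 8 in q), ∅)}, St=[mulR]>
t=4: <T=(let q = 8 in q), E=∅, St=[mulR]>
t=5: <T=q, E={q↦thunk(8, ∅)}, St=[mulR]>
t=6: <T=8, E=∅, St=[mulR]>
t=7: <T=(1 * (let p = -3 in p)), E={z↦thunk((let q = 8 in q), ∅)}, St=[mulL(8)]>
t=8: <T=1, E={z↦thunk((let q = 8 in q), ∅)}, St=[mulR :: mulL(8)]>
t=9: <T=(let p = -3 in p), E={z↦thunk((let q = 8 in q), ∅)}, St=[mulL(1) :: mulL(8)]>
t=10: <T=p, E={p↦thunk(-3, {z↦thunk((let q = 8 in q), ∅)}), z↦thunk((let q = 8 in q), ∅)}, St=[mulL(1) :: mulL(8)]>
t=11: <T=-3, E={z↦thunk((let q = 8 in q), ∅)}, St=[mulL(1) :: mulL(8)]>
→ final value -24

Answer: -24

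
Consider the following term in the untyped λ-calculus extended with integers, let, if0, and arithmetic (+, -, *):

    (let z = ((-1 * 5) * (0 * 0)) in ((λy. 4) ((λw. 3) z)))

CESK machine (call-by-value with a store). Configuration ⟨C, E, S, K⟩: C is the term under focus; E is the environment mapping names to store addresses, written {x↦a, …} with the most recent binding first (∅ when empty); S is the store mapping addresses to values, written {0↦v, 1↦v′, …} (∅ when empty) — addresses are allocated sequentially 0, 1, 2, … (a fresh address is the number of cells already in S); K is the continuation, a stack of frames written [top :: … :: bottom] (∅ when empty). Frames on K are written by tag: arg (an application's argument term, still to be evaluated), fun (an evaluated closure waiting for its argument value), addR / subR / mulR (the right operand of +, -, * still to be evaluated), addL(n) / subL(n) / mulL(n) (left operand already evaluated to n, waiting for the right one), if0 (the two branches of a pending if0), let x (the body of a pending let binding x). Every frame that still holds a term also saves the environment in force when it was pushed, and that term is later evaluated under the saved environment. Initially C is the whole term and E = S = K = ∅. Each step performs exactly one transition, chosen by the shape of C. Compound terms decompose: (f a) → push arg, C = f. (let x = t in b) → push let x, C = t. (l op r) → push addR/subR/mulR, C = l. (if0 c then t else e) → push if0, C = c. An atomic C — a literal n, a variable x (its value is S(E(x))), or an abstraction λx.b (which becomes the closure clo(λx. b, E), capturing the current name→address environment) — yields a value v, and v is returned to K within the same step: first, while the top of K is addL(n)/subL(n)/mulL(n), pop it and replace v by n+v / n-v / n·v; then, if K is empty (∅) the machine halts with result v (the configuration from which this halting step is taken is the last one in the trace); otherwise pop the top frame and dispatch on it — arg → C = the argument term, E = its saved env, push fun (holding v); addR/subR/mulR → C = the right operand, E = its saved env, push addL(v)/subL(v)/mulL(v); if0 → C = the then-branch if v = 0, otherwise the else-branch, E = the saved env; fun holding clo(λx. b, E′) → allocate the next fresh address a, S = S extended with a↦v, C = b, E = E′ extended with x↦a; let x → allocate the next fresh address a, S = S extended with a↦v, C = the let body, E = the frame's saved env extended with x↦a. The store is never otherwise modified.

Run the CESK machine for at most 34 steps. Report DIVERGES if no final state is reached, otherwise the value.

Answer: 4

Derivation:
[0] <C=(let z = ((-1 * 5) * (0 * 0)) in ((λy. 4) ((λw. 3) z))), E=∅, S=∅, K=∅>
[1] <C=((-1 * 5) * (0 * 0)), E=∅, S=∅, K=[let z]>
[2] <C=(-1 * 5), E=∅, S=∅, K=[mulR :: let z]>
[3] <C=-1, E=∅, S=∅, K=[mulR :: mulR :: let z]>
[4] <C=5, E=∅, S=∅, K=[mulL(-1) :: mulR :: let z]>
[5] <C=(0 * 0), E=∅, S=∅, K=[mulL(-5) :: let z]>
[6] <C=0, E=∅, S=∅, K=[mulR :: mulL(-5) :: let z]>
[7] <C=0, E=∅, S=∅, K=[mulL(0) :: mulL(-5) :: let z]>
[8] <C=((λy. 4) ((λw. 3) z)), E={z↦0}, S={0↦0}, K=∅>
[9] <C=(λy. 4), E={z↦0}, S={0↦0}, K=[arg]>
[10] <C=((λw. 3) z), E={z↦0}, S={0↦0}, K=[fun]>
[11] <C=(λw. 3), E={z↦0}, S={0↦0}, K=[arg :: fun]>
[12] <C=z, E={z↦0}, S={0↦0}, K=[fun :: fun]>
[13] <C=3, E={w↦1, z↦0}, S={0↦0, 1↦0}, K=[fun]>
[14] <C=4, E={y↦2, z↦0}, S={0↦0, 1↦0, 2↦3}, K=∅>
→ final value 4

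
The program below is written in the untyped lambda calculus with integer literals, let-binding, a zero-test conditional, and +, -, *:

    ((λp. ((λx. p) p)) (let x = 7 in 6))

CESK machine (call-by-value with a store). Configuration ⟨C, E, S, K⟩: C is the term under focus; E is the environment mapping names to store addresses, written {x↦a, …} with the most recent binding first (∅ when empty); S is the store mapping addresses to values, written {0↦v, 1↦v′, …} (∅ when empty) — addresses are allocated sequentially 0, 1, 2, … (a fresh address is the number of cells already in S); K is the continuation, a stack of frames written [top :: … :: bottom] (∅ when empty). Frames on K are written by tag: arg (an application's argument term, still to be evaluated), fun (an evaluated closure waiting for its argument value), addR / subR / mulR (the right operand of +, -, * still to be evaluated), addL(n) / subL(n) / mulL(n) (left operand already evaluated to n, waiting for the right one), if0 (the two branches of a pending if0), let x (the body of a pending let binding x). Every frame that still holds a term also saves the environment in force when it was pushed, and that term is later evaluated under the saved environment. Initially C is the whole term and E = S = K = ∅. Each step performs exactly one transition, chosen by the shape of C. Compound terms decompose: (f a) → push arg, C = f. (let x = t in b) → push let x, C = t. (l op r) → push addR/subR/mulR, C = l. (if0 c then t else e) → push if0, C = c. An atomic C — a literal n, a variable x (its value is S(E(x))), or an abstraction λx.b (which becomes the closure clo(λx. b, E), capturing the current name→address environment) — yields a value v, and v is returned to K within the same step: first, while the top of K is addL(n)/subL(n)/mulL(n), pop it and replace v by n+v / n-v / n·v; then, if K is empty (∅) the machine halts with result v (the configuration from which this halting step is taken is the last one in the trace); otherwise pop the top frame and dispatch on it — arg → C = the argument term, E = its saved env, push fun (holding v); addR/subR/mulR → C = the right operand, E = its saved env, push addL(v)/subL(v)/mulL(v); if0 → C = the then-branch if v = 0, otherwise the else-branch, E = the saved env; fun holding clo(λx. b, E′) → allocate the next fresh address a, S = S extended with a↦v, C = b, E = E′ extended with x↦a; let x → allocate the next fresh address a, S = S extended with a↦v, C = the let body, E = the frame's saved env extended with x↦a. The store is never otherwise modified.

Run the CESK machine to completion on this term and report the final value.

0. ⟨C=((λp. ((λx. p) p)) (let x = 7 in 6)); E=∅; S=∅; K=∅⟩
1. ⟨C=(λp. ((λx. p) p)); E=∅; S=∅; K=[arg]⟩
2. ⟨C=(let x = 7 in 6); E=∅; S=∅; K=[fun]⟩
3. ⟨C=7; E=∅; S=∅; K=[let x :: fun]⟩
4. ⟨C=6; E={x↦0}; S={0↦7}; K=[fun]⟩
5. ⟨C=((λx. p) p); E={p↦1}; S={0↦7, 1↦6}; K=∅⟩
6. ⟨C=(λx. p); E={p↦1}; S={0↦7, 1↦6}; K=[arg]⟩
7. ⟨C=p; E={p↦1}; S={0↦7, 1↦6}; K=[fun]⟩
8. ⟨C=p; E={x↦2, p↦1}; S={0↦7, 1↦6, 2↦6}; K=∅⟩
→ final value 6

Answer: 6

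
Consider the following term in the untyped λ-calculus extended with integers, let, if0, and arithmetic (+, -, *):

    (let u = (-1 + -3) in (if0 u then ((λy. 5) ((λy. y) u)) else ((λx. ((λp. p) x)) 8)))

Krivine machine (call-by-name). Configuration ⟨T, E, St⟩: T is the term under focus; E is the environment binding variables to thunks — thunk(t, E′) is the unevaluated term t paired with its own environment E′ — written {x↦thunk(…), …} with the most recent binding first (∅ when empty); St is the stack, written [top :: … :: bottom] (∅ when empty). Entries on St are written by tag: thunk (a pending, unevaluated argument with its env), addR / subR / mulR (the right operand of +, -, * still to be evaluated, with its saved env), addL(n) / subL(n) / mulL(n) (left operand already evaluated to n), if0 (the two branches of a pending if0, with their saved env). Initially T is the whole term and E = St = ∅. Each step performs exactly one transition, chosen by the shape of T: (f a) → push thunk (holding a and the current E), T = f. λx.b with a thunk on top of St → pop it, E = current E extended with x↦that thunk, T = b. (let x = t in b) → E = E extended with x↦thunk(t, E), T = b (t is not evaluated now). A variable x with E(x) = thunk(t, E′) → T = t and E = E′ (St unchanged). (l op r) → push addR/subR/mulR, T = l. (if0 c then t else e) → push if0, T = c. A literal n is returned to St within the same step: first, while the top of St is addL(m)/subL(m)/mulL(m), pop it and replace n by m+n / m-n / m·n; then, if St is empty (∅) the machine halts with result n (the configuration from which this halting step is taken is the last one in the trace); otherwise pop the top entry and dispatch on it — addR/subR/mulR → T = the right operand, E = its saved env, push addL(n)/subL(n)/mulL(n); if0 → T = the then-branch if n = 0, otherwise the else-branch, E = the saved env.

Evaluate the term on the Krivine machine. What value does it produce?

[0] ⟨T=(let u = (-1 + -3) in (if0 u then ((λy. 5) ((λy. y) u)) else ((λx. ((λp. p) x)) 8))); E=∅; St=∅⟩
[1] ⟨T=(if0 u then ((λy. 5) ((λy. y) u)) else ((λx. ((λp. p) x)) 8)); E={u↦thunk((-1 + -3), ∅)}; St=∅⟩
[2] ⟨T=u; E={u↦thunk((-1 + -3), ∅)}; St=[if0]⟩
[3] ⟨T=(-1 + -3); E=∅; St=[if0]⟩
[4] ⟨T=-1; E=∅; St=[addR :: if0]⟩
[5] ⟨T=-3; E=∅; St=[addL(-1) :: if0]⟩
[6] ⟨T=((λx. ((λp. p) x)) 8); E={u↦thunk((-1 + -3), ∅)}; St=∅⟩
[7] ⟨T=(λx. ((λp. p) x)); E={u↦thunk((-1 + -3), ∅)}; St=[thunk]⟩
[8] ⟨T=((λp. p) x); E={x↦thunk(8, {u↦thunk((-1 + -3), ∅)}), u↦thunk((-1 + -3), ∅)}; St=∅⟩
[9] ⟨T=(λp. p); E={x↦thunk(8, {u↦thunk((-1 + -3), ∅)}), u↦thunk((-1 + -3), ∅)}; St=[thunk]⟩
[10] ⟨T=p; E={p↦thunk(x, {x↦thunk(8, {u↦thunk((-1 + -3), ∅)}), u↦thunk((-1 + -3), ∅)}), x↦thunk(8, {u↦thunk((-1 + -3), ∅)}), u↦thunk((-1 + -3), ∅)}; St=∅⟩
[11] ⟨T=x; E={x↦thunk(8, {u↦thunk((-1 + -3), ∅)}), u↦thunk((-1 + -3), ∅)}; St=∅⟩
[12] ⟨T=8; E={u↦thunk((-1 + -3), ∅)}; St=∅⟩
→ final value 8

Answer: 8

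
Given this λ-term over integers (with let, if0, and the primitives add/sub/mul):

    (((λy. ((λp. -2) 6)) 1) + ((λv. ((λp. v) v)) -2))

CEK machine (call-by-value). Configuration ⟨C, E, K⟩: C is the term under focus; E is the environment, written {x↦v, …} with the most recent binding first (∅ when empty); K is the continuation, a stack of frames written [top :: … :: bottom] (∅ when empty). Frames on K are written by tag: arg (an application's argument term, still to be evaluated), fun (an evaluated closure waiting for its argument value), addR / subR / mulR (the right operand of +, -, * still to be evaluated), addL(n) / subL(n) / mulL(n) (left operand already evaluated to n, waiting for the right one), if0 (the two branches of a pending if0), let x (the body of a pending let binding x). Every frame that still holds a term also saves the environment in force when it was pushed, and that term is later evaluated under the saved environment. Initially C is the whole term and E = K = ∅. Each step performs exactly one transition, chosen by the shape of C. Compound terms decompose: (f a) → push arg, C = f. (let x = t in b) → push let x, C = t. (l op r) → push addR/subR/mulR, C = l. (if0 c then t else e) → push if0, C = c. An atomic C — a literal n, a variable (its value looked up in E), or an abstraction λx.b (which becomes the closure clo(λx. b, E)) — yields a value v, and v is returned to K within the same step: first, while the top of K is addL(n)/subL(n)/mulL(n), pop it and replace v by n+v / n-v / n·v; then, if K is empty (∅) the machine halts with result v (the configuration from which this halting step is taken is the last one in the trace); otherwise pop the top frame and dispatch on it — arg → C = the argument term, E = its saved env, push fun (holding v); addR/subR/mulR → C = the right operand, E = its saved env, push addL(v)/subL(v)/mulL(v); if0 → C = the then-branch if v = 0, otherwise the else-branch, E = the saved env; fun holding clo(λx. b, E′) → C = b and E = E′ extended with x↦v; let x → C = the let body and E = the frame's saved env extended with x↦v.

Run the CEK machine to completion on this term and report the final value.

Answer: -4

Machine steps:
t=0: <C=(((λy. ((λp. -2) 6)) 1) + ((λv. ((λp. v) v)) -2)), E=∅, K=∅>
t=1: <C=((λy. ((λp. -2) 6)) 1), E=∅, K=[addR]>
t=2: <C=(λy. ((λp. -2) 6)), E=∅, K=[arg :: addR]>
t=3: <C=1, E=∅, K=[fun :: addR]>
t=4: <C=((λp. -2) 6), E={y↦1}, K=[addR]>
t=5: <C=(λp. -2), E={y↦1}, K=[arg :: addR]>
t=6: <C=6, E={y↦1}, K=[fun :: addR]>
t=7: <C=-2, E={p↦6, y↦1}, K=[addR]>
t=8: <C=((λv. ((λp. v) v)) -2), E=∅, K=[addL(-2)]>
t=9: <C=(λv. ((λp. v) v)), E=∅, K=[arg :: addL(-2)]>
t=10: <C=-2, E=∅, K=[fun :: addL(-2)]>
t=11: <C=((λp. v) v), E={v↦-2}, K=[addL(-2)]>
t=12: <C=(λp. v), E={v↦-2}, K=[arg :: addL(-2)]>
t=13: <C=v, E={v↦-2}, K=[fun :: addL(-2)]>
t=14: <C=v, E={p↦-2, v↦-2}, K=[addL(-2)]>
→ final value -4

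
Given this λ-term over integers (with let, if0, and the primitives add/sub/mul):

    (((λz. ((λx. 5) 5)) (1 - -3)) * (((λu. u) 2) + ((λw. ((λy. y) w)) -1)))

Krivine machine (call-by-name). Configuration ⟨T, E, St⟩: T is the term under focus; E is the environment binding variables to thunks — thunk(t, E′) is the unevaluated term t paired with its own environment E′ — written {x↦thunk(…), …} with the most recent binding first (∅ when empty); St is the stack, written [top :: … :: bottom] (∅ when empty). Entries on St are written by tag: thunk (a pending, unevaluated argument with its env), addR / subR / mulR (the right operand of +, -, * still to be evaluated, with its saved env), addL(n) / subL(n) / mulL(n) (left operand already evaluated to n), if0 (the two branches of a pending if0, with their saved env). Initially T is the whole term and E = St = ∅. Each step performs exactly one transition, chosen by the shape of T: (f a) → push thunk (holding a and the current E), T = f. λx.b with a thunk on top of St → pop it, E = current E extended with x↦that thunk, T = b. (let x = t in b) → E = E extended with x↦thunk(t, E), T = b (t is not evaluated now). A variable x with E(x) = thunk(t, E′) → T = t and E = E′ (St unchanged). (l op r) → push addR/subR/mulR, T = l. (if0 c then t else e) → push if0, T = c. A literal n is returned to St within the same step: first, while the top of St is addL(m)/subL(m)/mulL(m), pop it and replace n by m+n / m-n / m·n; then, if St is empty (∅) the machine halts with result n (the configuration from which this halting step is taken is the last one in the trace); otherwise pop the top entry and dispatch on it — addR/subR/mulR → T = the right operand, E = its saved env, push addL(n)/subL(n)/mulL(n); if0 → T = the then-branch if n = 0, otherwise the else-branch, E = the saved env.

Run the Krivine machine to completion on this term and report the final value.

Answer: 5

Execution trace:
step 0: <T=(((λz. ((λx. 5) 5)) (1 - -3)) * (((λu. u) 2) + ((λw. ((λy. y) w)) -1))), E=∅, St=∅>
step 1: <T=((λz. ((λx. 5) 5)) (1 - -3)), E=∅, St=[mulR]>
step 2: <T=(λz. ((λx. 5) 5)), E=∅, St=[thunk :: mulR]>
step 3: <T=((λx. 5) 5), E={z↦thunk((1 - -3), ∅)}, St=[mulR]>
step 4: <T=(λx. 5), E={z↦thunk((1 - -3), ∅)}, St=[thunk :: mulR]>
step 5: <T=5, E={x↦thunk(5, {z↦thunk((1 - -3), ∅)}), z↦thunk((1 - -3), ∅)}, St=[mulR]>
step 6: <T=(((λu. u) 2) + ((λw. ((λy. y) w)) -1)), E=∅, St=[mulL(5)]>
step 7: <T=((λu. u) 2), E=∅, St=[addR :: mulL(5)]>
step 8: <T=(λu. u), E=∅, St=[thunk :: addR :: mulL(5)]>
step 9: <T=u, E={u↦thunk(2, ∅)}, St=[addR :: mulL(5)]>
step 10: <T=2, E=∅, St=[addR :: mulL(5)]>
step 11: <T=((λw. ((λy. y) w)) -1), E=∅, St=[addL(2) :: mulL(5)]>
step 12: <T=(λw. ((λy. y) w)), E=∅, St=[thunk :: addL(2) :: mulL(5)]>
step 13: <T=((λy. y) w), E={w↦thunk(-1, ∅)}, St=[addL(2) :: mulL(5)]>
step 14: <T=(λy. y), E={w↦thunk(-1, ∅)}, St=[thunk :: addL(2) :: mulL(5)]>
step 15: <T=y, E={y↦thunk(w, {w↦thunk(-1, ∅)}), w↦thunk(-1, ∅)}, St=[addL(2) :: mulL(5)]>
step 16: <T=w, E={w↦thunk(-1, ∅)}, St=[addL(2) :: mulL(5)]>
step 17: <T=-1, E=∅, St=[addL(2) :: mulL(5)]>
→ final value 5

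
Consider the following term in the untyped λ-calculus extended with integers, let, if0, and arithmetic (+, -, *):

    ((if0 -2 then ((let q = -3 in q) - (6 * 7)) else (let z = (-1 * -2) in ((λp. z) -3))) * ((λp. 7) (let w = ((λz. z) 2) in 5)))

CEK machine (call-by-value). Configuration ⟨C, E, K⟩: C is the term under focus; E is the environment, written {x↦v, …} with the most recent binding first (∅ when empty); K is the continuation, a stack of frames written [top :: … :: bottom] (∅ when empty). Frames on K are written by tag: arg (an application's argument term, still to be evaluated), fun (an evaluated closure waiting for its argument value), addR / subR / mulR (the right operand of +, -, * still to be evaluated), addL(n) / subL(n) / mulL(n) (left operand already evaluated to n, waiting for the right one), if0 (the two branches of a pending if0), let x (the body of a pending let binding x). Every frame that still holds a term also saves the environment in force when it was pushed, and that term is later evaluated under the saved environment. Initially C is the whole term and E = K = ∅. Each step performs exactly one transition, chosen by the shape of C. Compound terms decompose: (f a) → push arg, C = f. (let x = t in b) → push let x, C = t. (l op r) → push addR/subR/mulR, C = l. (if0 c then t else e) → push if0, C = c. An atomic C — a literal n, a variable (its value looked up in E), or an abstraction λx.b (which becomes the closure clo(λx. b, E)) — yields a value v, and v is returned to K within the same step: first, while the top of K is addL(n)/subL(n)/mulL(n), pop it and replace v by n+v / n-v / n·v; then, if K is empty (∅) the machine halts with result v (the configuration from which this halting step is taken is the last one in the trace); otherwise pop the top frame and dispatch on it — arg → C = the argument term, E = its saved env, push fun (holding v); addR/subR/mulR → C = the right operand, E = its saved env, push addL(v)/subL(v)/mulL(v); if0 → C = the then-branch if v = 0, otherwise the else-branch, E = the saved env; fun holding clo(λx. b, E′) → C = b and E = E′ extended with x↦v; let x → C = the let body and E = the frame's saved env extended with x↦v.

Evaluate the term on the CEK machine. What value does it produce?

Answer: 14

Machine steps:
[0] <C=((if0 -2 then ((let q = -3 in q) - (6 * 7)) else (let z = (-1 * -2) in ((λp. z) -3))) * ((λp. 7) (let w = ((λz. z) 2) in 5))), E=∅, K=∅>
[1] <C=(if0 -2 then ((let q = -3 in q) - (6 * 7)) else (let z = (-1 * -2) in ((λp. z) -3))), E=∅, K=[mulR]>
[2] <C=-2, E=∅, K=[if0 :: mulR]>
[3] <C=(let z = (-1 * -2) in ((λp. z) -3)), E=∅, K=[mulR]>
[4] <C=(-1 * -2), E=∅, K=[let z :: mulR]>
[5] <C=-1, E=∅, K=[mulR :: let z :: mulR]>
[6] <C=-2, E=∅, K=[mulL(-1) :: let z :: mulR]>
[7] <C=((λp. z) -3), E={z↦2}, K=[mulR]>
[8] <C=(λp. z), E={z↦2}, K=[arg :: mulR]>
[9] <C=-3, E={z↦2}, K=[fun :: mulR]>
[10] <C=z, E={p↦-3, z↦2}, K=[mulR]>
[11] <C=((λp. 7) (let w = ((λz. z) 2) in 5)), E=∅, K=[mulL(2)]>
[12] <C=(λp. 7), E=∅, K=[arg :: mulL(2)]>
[13] <C=(let w = ((λz. z) 2) in 5), E=∅, K=[fun :: mulL(2)]>
[14] <C=((λz. z) 2), E=∅, K=[let w :: fun :: mulL(2)]>
[15] <C=(λz. z), E=∅, K=[arg :: let w :: fun :: mulL(2)]>
[16] <C=2, E=∅, K=[fun :: let w :: fun :: mulL(2)]>
[17] <C=z, E={z↦2}, K=[let w :: fun :: mulL(2)]>
[18] <C=5, E={w↦2}, K=[fun :: mulL(2)]>
[19] <C=7, E={p↦5}, K=[mulL(2)]>
→ final value 14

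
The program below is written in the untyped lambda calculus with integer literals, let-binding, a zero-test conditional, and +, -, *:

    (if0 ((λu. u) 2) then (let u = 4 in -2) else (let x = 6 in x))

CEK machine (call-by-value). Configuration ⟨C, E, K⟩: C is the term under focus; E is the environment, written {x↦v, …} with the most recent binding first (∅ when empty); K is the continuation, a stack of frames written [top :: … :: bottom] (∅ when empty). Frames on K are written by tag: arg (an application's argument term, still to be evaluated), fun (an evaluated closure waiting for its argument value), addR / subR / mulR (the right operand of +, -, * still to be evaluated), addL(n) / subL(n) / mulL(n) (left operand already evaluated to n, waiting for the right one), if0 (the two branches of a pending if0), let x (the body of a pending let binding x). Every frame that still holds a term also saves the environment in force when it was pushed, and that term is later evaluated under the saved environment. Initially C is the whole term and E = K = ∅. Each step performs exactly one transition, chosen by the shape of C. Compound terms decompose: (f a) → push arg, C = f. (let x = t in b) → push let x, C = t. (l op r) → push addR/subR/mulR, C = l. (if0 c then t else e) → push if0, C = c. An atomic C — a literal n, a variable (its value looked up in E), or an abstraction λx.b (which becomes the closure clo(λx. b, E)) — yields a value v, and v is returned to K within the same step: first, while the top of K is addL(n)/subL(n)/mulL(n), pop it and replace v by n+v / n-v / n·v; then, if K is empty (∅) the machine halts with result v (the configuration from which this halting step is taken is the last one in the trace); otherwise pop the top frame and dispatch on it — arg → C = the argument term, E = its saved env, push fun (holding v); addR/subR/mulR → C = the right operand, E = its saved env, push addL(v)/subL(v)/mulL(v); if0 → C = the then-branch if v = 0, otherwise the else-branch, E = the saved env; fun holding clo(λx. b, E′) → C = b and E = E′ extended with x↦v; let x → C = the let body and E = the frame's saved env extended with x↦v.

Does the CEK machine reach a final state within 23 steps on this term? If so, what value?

Answer: 6

Machine steps:
0. ⟨C=(if0 ((λu. u) 2) then (let u = 4 in -2) else (let x = 6 in x)); E=∅; K=∅⟩
1. ⟨C=((λu. u) 2); E=∅; K=[if0]⟩
2. ⟨C=(λu. u); E=∅; K=[arg :: if0]⟩
3. ⟨C=2; E=∅; K=[fun :: if0]⟩
4. ⟨C=u; E={u↦2}; K=[if0]⟩
5. ⟨C=(let x = 6 in x); E=∅; K=∅⟩
6. ⟨C=6; E=∅; K=[let x]⟩
7. ⟨C=x; E={x↦6}; K=∅⟩
→ final value 6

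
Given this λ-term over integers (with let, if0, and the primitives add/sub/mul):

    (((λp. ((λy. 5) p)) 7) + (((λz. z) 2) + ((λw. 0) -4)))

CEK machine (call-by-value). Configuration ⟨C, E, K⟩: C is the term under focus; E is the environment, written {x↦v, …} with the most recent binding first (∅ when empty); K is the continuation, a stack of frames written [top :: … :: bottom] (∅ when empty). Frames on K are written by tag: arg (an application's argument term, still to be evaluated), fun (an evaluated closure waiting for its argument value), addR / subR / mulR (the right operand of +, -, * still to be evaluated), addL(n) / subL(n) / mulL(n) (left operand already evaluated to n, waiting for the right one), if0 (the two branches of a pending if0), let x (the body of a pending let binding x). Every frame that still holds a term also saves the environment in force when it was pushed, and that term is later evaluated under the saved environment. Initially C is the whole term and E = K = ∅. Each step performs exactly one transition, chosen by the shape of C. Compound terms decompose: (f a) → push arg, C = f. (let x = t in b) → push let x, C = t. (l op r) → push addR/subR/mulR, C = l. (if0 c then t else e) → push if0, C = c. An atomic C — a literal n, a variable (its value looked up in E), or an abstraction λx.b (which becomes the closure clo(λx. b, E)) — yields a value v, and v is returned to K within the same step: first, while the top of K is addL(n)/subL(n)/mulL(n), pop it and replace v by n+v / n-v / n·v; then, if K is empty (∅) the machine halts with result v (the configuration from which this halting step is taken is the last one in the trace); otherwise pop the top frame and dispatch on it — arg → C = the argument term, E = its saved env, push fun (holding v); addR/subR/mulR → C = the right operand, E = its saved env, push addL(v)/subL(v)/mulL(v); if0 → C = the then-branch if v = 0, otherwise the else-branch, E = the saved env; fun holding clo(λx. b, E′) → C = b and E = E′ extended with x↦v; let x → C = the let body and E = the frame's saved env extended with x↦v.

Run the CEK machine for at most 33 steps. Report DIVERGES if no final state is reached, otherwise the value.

[0] ⟨C=(((λp. ((λy. 5) p)) 7) + (((λz. z) 2) + ((λw. 0) -4))); E=∅; K=∅⟩
[1] ⟨C=((λp. ((λy. 5) p)) 7); E=∅; K=[addR]⟩
[2] ⟨C=(λp. ((λy. 5) p)); E=∅; K=[arg :: addR]⟩
[3] ⟨C=7; E=∅; K=[fun :: addR]⟩
[4] ⟨C=((λy. 5) p); E={p↦7}; K=[addR]⟩
[5] ⟨C=(λy. 5); E={p↦7}; K=[arg :: addR]⟩
[6] ⟨C=p; E={p↦7}; K=[fun :: addR]⟩
[7] ⟨C=5; E={y↦7, p↦7}; K=[addR]⟩
[8] ⟨C=(((λz. z) 2) + ((λw. 0) -4)); E=∅; K=[addL(5)]⟩
[9] ⟨C=((λz. z) 2); E=∅; K=[addR :: addL(5)]⟩
[10] ⟨C=(λz. z); E=∅; K=[arg :: addR :: addL(5)]⟩
[11] ⟨C=2; E=∅; K=[fun :: addR :: addL(5)]⟩
[12] ⟨C=z; E={z↦2}; K=[addR :: addL(5)]⟩
[13] ⟨C=((λw. 0) -4); E=∅; K=[addL(2) :: addL(5)]⟩
[14] ⟨C=(λw. 0); E=∅; K=[arg :: addL(2) :: addL(5)]⟩
[15] ⟨C=-4; E=∅; K=[fun :: addL(2) :: addL(5)]⟩
[16] ⟨C=0; E={w↦-4}; K=[addL(2) :: addL(5)]⟩
→ final value 7

Answer: 7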